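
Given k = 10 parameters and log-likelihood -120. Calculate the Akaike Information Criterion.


AIC = 2*10 - 2*(-120).
= 20 + 240 = 260.

260


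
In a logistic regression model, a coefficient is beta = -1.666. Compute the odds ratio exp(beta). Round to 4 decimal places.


The odds ratio is computed as:
OR = e^(-1.666) = 0.1890.

0.1890


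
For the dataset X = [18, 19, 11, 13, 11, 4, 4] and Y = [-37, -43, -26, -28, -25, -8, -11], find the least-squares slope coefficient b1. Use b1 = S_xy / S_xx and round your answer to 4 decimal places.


First compute the means: xbar = 11.4286, ybar = -25.4286.
Then S_xx = sum((xi - xbar)^2) = 213.7143.
S_xy = sum((xi - xbar)(yi - ybar)) = -449.7143.
b1 = S_xy / S_xx = -449.7143 / 213.7143 = -2.1043.

-2.1043


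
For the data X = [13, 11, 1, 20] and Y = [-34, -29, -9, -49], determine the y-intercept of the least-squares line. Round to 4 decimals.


First find the slope: b1 = -2.1042.
Means: xbar = 11.2500, ybar = -30.2500.
b0 = ybar - b1 * xbar = -30.2500 - -2.1042 * 11.2500 = -6.5778.

-6.5778


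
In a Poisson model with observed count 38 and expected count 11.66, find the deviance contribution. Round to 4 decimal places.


Compute y*ln(y/mu) = 38*ln(38/11.66) = 38*1.181422 = 44.894036.
y - mu = 26.34.
D = 2*(44.894036 - (26.34)) = 37.108072, which rounds to 37.1081.

37.1081


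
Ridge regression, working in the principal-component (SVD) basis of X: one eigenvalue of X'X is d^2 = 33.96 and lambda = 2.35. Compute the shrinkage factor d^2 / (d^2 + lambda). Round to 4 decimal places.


Denominator = d^2 + lambda = 33.96 + 2.35 = 36.3100.
Shrinkage = 33.96 / 36.3100 = 0.9353.

0.9353


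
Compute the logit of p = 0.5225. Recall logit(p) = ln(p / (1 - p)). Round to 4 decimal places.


Compute the odds: 0.5225/0.4775 = 1.0942.
Take the natural log: ln(1.0942) = 0.0901.

0.0901


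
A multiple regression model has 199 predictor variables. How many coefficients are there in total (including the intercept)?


Including the intercept, the model has 199 predictor coefficients + 1 intercept.
Total = 200.

200


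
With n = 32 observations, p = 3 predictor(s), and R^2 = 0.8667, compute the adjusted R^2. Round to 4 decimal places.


Plug in: Adj R^2 = 1 - (1 - 0.8667) * 31/28.
= 1 - 0.1333 * 31/28
= 1 - 4.1323 / 28
= 1 - 0.1476 = 0.8524.

0.8524


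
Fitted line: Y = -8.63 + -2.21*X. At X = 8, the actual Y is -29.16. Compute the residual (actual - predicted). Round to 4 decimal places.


Compute yhat = -8.63 + (-2.21)(8) = -26.3100.
Residual = actual - predicted = -29.16 - -26.3100 = -2.8500.

-2.8500


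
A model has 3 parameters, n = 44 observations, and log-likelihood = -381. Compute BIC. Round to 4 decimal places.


Compute k*ln(n) = 3*ln(44) = 3*3.784190 = 11.352570.
Then -2*loglik = 762.
BIC = 11.352570 + 762 = 773.352570, which rounds to 773.3526.

773.3526


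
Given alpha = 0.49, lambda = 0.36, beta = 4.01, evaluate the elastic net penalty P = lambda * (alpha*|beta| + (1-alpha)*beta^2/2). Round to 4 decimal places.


alpha * |beta| = 0.49 * 4.01 = 1.9649.
(1-alpha) * beta^2/2 = 0.51 * 16.0801/2 = 4.1004.
Total = 0.36 * (1.9649 + 4.1004) = 2.1835.

2.1835


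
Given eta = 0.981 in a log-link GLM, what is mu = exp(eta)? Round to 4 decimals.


Apply the inverse link:
mu = e^0.981 = 2.6671.

2.6671


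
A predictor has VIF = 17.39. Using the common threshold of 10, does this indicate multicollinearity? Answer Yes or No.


Compare VIF = 17.39 to the threshold of 10.
17.39 >= 10, so the answer is Yes.

Yes


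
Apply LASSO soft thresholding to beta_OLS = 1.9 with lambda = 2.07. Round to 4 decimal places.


Absolute value: |1.9| = 1.9.
Compare to lambda = 2.07.
Since |beta| <= lambda, the coefficient is set to 0.

0.0000


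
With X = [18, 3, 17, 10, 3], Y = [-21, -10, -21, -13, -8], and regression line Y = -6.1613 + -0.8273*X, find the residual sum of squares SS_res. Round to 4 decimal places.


For each point, residual = actual - predicted.
Residuals: [0.0527, -1.3568, -0.7746, 1.4343, 0.6432].
Sum of squared residuals = 4.9146.

4.9146


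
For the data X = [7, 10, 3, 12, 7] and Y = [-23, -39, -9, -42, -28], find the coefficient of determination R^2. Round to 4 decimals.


Fit the OLS line: b0 = 1.5000, b1 = -3.8077.
SSres = 24.2692.
SStot = 702.8000.
R^2 = 1 - 24.2692/702.8000 = 0.9655.

0.9655


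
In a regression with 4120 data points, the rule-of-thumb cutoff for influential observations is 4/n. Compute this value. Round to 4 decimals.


The threshold is 4/n.
4/4120 = 0.0010.

0.0010


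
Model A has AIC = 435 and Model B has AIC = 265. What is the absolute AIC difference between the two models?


Absolute difference = |435 - 265| = 170.
The model with lower AIC (B) is preferred.

170


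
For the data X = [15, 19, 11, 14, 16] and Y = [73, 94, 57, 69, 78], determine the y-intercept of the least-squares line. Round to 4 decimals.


The slope is b1 = 4.6176.
Sample means are xbar = 15.0000 and ybar = 74.2000.
Intercept: b0 = 74.2000 - (4.6176)(15.0000) = 4.9353.

4.9353


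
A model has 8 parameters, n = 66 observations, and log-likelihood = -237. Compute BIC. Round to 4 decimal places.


k * ln(n) = 8 * ln(66) = 8 * 4.189655 = 33.517240.
-2 * loglik = -2 * (-237) = 474.
BIC = 33.517240 + 474 = 507.517240, which rounds to 507.5172.

507.5172


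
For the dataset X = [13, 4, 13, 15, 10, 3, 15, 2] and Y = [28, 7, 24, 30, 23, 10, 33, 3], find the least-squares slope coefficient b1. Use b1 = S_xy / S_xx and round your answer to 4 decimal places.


The sample means are xbar = 9.3750 and ybar = 19.7500.
Compute S_xx = 213.8750 and S_xy = 433.7500.
Slope b1 = S_xy / S_xx = 433.7500 / 213.8750 = 2.0281.

2.0281


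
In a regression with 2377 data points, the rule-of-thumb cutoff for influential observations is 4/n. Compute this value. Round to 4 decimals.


The threshold is 4/n.
4/2377 = 0.0017.

0.0017


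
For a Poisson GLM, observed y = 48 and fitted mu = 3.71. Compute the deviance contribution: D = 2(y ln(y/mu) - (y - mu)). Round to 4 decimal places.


y/mu = 48/3.71 = 12.938005 (approx.), and ln(48/3.71) = 2.560169.
y * ln(y/mu) = 48 * 2.560169 = 122.888112.
y - mu = 44.29.
D = 2 * (122.888112 - 44.29) = 157.196224, which rounds to 157.1962.

157.1962


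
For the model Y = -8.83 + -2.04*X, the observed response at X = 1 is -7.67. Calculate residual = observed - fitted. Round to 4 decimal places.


Fitted value at X = 1 is yhat = -8.83 + -2.04*1 = -10.8700.
Residual = -7.67 - -10.8700 = 3.2000.

3.2000


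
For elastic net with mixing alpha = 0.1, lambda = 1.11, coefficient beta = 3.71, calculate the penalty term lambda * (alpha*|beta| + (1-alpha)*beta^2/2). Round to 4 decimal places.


Compute:
L1 = 0.1 * 3.71 = 0.3710.
L2 = 0.9 * 3.71^2 / 2 = 6.1938.
Penalty = 1.11 * (0.3710 + 6.1938) = 7.2870.

7.2870


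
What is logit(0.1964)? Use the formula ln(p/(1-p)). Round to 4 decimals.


The odds are p/(1-p) = 0.1964 / 0.8036 = 0.2444.
logit(p) = ln(0.2444) = -1.4089.

-1.4089


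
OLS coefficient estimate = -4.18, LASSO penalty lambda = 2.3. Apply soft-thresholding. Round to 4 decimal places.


|beta_OLS| = 4.18.
lambda = 2.3.
Since |beta| > lambda, coefficient = sign(beta)*(|beta| - lambda) = -1.8800.
Result = -1.8800.

-1.8800


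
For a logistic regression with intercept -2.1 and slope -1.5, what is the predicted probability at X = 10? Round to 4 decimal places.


Compute z = -2.1 + (-1.5)(10) = -17.1000.
exp(-z) = 26695351.3107.
P = 1/(1 + 26695351.3107) = 0.0000.

0.0000


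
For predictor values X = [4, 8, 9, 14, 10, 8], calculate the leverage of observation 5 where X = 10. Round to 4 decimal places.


n = 6, xbar = 8.8333.
SXX = sum((xi - xbar)^2) = 52.8333.
h = 1/6 + (10 - 8.8333)^2 / 52.8333 = 0.1924.

0.1924


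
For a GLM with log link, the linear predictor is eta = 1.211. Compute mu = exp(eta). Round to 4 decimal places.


The inverse log link gives:
mu = exp(1.211) = 3.3568.

3.3568


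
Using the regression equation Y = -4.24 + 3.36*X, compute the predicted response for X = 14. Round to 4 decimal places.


Plug X = 14 into Y = -4.24 + 3.36*X:
Y = -4.24 + 47.0400 = 42.8000.

42.8000


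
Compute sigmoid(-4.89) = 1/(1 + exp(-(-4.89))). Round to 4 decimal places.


Compute exp(4.8900) = 132.9536.
Sigmoid = 1 / (1 + 132.9536) = 1 / 133.9536 = 0.0075.

0.0075


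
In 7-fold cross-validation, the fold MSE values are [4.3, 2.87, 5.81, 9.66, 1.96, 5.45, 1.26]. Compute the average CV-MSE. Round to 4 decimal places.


Total MSE across folds = 31.3100.
CV-MSE = 31.3100/7 = 4.4729.

4.4729


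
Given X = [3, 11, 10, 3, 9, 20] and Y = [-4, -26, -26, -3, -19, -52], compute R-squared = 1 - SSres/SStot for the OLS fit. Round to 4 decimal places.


The fitted line is Y = 5.0405 + -2.8615*X.
SSres = 9.5473, SStot = 1625.3333.
R^2 = 1 - SSres/SStot = 0.9941.

0.9941


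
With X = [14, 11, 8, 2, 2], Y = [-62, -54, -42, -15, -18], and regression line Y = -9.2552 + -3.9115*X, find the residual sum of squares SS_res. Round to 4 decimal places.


Compute predicted values, then residuals = yi - yhat_i.
Residuals: [2.0162, -1.7183, -1.4528, 2.0782, -0.9218].
SSres = sum(residual^2) = 14.2969.

14.2969


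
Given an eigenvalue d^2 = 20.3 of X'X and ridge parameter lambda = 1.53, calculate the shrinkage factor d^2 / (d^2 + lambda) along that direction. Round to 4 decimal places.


d^2 + lambda = 20.3 + 1.53 = 21.8300.
Shrinkage factor = 20.3/21.8300 = 0.9299.

0.9299


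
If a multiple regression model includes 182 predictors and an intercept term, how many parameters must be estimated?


Each predictor gets one coefficient, plus one intercept.
Total parameters = 182 + 1 = 183.

183


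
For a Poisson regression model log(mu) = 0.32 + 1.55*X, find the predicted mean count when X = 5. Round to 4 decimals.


Compute eta = 0.32 + 1.55 * 5 = 8.0700.
Apply inverse link: mu = e^8.0700 = 3197.1018.

3197.1018


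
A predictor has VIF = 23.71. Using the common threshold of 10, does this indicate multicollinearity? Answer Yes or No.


Check: VIF = 23.71 vs threshold = 10.
Since 23.71 >= 10, the answer is Yes.

Yes


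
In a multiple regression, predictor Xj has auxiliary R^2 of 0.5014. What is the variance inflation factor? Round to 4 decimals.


Denominator: 1 - 0.5014 = 0.4986.
VIF = 1 / 0.4986 = 2.0056.

2.0056


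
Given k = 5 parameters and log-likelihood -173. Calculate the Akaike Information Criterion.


AIC = 2*5 - 2*(-173).
= 10 + 346 = 356.

356


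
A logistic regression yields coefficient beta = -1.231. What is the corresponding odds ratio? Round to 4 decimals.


exp(-1.231) = 0.2920.
So the odds ratio is 0.2920.

0.2920


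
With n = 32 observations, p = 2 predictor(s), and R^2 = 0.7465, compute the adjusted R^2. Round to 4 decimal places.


Using the formula:
(1 - 0.7465) = 0.2535.
Multiply by 31/29: 0.2535 * 31 = 7.8585, then 7.8585 / 29 = 0.2710.
Adj R^2 = 1 - 0.2710 = 0.7290.

0.7290


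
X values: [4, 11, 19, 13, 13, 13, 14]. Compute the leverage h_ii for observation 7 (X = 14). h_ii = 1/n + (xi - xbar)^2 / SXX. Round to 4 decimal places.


Compute xbar = 12.4286 with n = 7 observations.
SXX = 119.7143.
Leverage = 1/7 + (14 - 12.4286)^2/119.7143 = 0.1635.

0.1635


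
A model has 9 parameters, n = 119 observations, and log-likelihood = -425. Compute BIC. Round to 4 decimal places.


ln(119) = 4.779123.
k * ln(n) = 9 * 4.779123 = 43.012107.
-2L = 850.
BIC = 43.012107 + 850 = 893.012107, which rounds to 893.0121.

893.0121


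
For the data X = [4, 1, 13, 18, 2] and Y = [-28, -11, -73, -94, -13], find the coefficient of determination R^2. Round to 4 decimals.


The fitted line is Y = -5.8135 + -4.9982*X.
SSres = 20.7993, SStot = 5646.8000.
R^2 = 1 - SSres/SStot = 0.9963.

0.9963


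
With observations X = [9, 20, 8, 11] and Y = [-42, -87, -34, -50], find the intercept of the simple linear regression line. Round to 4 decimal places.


The slope is b1 = -4.2667.
Sample means are xbar = 12.0000 and ybar = -53.2500.
Intercept: b0 = -53.2500 - (-4.2667)(12.0000) = -2.0500.

-2.0500


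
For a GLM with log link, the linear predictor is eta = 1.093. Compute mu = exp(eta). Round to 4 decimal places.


The inverse log link gives:
mu = exp(1.093) = 2.9832.

2.9832


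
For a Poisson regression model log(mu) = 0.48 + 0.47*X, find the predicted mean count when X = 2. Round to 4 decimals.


eta = 0.48 + 0.47 * 2 = 1.4200.
mu = exp(1.4200) = 4.1371.

4.1371


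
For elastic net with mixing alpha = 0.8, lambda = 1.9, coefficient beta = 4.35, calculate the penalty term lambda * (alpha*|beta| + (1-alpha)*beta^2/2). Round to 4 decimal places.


Compute:
L1 = 0.8 * 4.35 = 3.4800.
L2 = 0.2 * 4.35^2 / 2 = 1.8923.
Penalty = 1.9 * (3.4800 + 1.8923) = 10.2073.

10.2073


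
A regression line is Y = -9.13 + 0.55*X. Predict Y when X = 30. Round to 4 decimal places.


Predicted value:
Y = -9.13 + (0.55)(30) = -9.13 + 16.5000 = 7.3700.

7.3700


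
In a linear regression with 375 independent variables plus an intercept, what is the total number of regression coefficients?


Total coefficients = number of predictors + 1 (for the intercept).
= 375 + 1 = 376.

376


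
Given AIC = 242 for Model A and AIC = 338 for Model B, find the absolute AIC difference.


Compute |242 - 338| = 96.
Model A has the smaller AIC.

96


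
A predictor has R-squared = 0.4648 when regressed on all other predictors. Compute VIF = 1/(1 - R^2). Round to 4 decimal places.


Denominator: 1 - 0.4648 = 0.5352.
VIF = 1 / 0.5352 = 1.8685.

1.8685


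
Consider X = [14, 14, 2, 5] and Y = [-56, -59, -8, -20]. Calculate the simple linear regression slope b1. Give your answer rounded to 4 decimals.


The sample means are xbar = 8.7500 and ybar = -35.7500.
Compute S_xx = 114.7500 and S_xy = -474.7500.
Slope b1 = S_xy / S_xx = -474.7500 / 114.7500 = -4.1373.

-4.1373


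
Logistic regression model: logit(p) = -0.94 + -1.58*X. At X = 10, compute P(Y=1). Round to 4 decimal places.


z = -0.94 + -1.58 * 10 = -16.7400.
Sigmoid: P = 1 / (1 + exp(16.7400)) = 0.0000.

0.0000


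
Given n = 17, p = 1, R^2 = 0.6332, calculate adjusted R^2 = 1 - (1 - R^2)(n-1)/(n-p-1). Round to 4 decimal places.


Using the formula:
(1 - 0.6332) = 0.3668.
Multiply by 16/15: 0.3668 * 16 = 5.8688, then 5.8688 / 15 = 0.3913.
Adj R^2 = 1 - 0.3913 = 0.6087.

0.6087


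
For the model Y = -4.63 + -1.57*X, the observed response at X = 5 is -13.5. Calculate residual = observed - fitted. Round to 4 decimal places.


Predicted = -4.63 + -1.57 * 5 = -12.4800.
Residual = -13.5 - -12.4800 = -1.0200.

-1.0200


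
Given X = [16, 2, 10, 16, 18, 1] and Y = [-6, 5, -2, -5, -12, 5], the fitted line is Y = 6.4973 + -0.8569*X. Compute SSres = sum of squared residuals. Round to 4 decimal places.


Predicted values from Y = 6.4973 + -0.8569*X.
Residuals: [1.2131, 0.2165, 0.0717, 2.2131, -3.0731, -0.6404].
SSres = 16.2755.

16.2755


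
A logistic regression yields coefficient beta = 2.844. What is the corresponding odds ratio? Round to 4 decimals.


Odds ratio = exp(beta) = exp(2.844).
= 17.1844.

17.1844


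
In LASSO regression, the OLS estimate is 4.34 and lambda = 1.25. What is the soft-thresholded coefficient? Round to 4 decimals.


Absolute value: |4.34| = 4.34.
Compare to lambda = 1.25.
Since |beta| > lambda, coefficient = sign(beta)*(|beta| - lambda) = 3.0900.

3.0900


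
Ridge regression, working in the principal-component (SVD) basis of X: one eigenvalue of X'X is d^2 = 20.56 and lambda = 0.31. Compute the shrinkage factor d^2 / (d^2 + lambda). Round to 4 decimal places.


Compute the denominator: 20.56 + 0.31 = 20.8700.
Shrinkage factor = 20.56 / 20.8700 = 0.9851.

0.9851


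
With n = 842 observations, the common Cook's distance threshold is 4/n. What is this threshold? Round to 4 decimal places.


Cook's distance cutoff = 4/n = 4/842.
= 0.0048.

0.0048


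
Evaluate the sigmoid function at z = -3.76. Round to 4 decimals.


Compute exp(3.7600) = 42.9484.
Sigmoid = 1 / (1 + 42.9484) = 1 / 43.9484 = 0.0228.

0.0228


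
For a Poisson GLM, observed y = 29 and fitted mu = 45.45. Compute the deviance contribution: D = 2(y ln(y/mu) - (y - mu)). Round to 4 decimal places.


Compute y*ln(y/mu) = 29*ln(29/45.45) = 29*-0.449317 = -13.030193.
y - mu = -16.45.
D = 2*(-13.030193 - (-16.45)) = 6.839614, which rounds to 6.8396.

6.8396


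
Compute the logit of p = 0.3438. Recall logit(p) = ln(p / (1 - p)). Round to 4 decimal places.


1 - p = 0.6562.
p/(1-p) = 0.5239.
logit = ln(0.5239) = -0.6464.

-0.6464


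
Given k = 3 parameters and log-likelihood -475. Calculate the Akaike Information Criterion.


AIC = 2*3 - 2*(-475).
= 6 + 950 = 956.

956


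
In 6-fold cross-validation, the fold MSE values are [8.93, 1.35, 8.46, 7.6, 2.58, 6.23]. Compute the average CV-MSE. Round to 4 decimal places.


Total MSE across folds = 35.1500.
CV-MSE = 35.1500/6 = 5.8583.

5.8583


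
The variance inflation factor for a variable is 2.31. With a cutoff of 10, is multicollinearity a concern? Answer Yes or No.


The threshold is 10.
VIF = 2.31 is < 10.
Multicollinearity indication: No.

No


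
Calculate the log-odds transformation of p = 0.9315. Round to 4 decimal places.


1 - p = 0.0685.
p/(1-p) = 13.5985.
logit = ln(13.5985) = 2.6100.

2.6100


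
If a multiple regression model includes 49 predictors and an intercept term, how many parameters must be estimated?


Including the intercept, the model has 49 predictor coefficients + 1 intercept.
Total = 50.

50


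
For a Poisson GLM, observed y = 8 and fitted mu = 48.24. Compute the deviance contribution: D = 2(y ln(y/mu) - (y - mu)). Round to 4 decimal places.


y/mu = 8/48.24 = 0.165837 (approx.), and ln(8/48.24) = -1.796747.
y * ln(y/mu) = 8 * -1.796747 = -14.373976.
y - mu = -40.24.
D = 2 * (-14.373976 - -40.24) = 51.732048, which rounds to 51.7320.

51.7320


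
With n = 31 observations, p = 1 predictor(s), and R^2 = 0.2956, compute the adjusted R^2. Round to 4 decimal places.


Plug in: Adj R^2 = 1 - (1 - 0.2956) * 30/29.
= 1 - 0.7044 * 30/29
= 1 - 21.1320 / 29
= 1 - 0.7287 = 0.2713.

0.2713


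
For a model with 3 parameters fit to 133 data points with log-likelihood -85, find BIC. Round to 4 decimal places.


Compute k*ln(n) = 3*ln(133) = 3*4.890349 = 14.671047.
Then -2*loglik = 170.
BIC = 14.671047 + 170 = 184.671047, which rounds to 184.6710.

184.6710


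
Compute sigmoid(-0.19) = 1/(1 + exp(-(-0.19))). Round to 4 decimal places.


Compute exp(0.1900) = 1.2092.
Sigmoid = 1 / (1 + 1.2092) = 1 / 2.2092 = 0.4526.

0.4526


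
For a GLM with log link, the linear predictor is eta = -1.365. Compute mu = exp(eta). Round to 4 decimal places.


mu = exp(eta) = exp(-1.365).
= 0.2554.

0.2554


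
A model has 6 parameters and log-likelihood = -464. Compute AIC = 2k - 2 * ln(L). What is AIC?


AIC = 2k - 2*loglik = 2(6) - 2(-464).
= 12 + 928 = 940.

940


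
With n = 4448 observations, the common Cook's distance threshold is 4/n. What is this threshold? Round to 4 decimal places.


Cook's distance cutoff = 4/n = 4/4448.
= 0.0009.

0.0009


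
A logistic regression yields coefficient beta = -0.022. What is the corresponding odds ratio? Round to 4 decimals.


Odds ratio = exp(beta) = exp(-0.022).
= 0.9782.

0.9782


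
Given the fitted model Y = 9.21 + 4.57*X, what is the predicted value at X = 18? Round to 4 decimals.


Plug X = 18 into Y = 9.21 + 4.57*X:
Y = 9.21 + 82.2600 = 91.4700.

91.4700


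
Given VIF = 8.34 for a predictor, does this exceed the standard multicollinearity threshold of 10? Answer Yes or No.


Check: VIF = 8.34 vs threshold = 10.
Since 8.34 < 10, the answer is No.

No


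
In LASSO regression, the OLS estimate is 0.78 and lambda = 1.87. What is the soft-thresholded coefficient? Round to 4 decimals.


Check: |0.78| = 0.78 vs lambda = 1.87.
Since |beta| <= lambda, the coefficient is set to 0.
Soft-thresholded coefficient = 0.0000.

0.0000


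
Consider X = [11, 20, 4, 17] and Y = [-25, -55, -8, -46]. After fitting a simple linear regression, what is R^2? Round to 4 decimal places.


After computing the OLS fit (b0=5.2400, b1=-2.9800):
SSres = 8.9400, SStot = 1341.0000.
R^2 = 1 - 8.9400/1341.0000 = 0.9933.

0.9933


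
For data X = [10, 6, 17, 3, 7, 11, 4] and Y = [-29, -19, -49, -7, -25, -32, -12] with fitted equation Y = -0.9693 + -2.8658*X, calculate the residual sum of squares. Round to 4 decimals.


Compute predicted values, then residuals = yi - yhat_i.
Residuals: [0.6273, -0.8359, 0.6879, 2.5667, -3.9701, 0.4931, 0.4325].
SSres = sum(residual^2) = 24.3453.

24.3453


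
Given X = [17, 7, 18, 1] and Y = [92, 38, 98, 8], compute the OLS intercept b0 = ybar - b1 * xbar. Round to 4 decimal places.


First find the slope: b1 = 5.3051.
Means: xbar = 10.7500, ybar = 59.0000.
b0 = ybar - b1 * xbar = 59.0000 - 5.3051 * 10.7500 = 1.9701.

1.9701


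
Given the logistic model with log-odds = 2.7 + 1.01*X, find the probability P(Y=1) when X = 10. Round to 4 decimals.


Compute z = 2.7 + (1.01)(10) = 12.8000.
exp(-z) = 0.0000.
P = 1/(1 + 0.0000) = 1.0000.

1.0000


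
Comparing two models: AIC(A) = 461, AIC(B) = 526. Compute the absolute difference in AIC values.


|AIC_A - AIC_B| = |461 - 526| = 65.
Model A is preferred (lower AIC).

65


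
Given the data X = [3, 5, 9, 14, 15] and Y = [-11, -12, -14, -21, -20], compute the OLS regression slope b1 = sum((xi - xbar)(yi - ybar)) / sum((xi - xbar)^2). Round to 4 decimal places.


The sample means are xbar = 9.2000 and ybar = -15.6000.
Compute S_xx = 112.8000 and S_xy = -95.4000.
Slope b1 = S_xy / S_xx = -95.4000 / 112.8000 = -0.8457.

-0.8457


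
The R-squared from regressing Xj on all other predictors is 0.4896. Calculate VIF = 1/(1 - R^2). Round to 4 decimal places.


Using VIF = 1/(1 - R^2_j):
1 - 0.4896 = 0.5104.
VIF = 1.9592.

1.9592


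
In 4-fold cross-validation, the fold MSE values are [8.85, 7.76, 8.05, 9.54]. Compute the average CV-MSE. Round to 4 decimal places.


Add all fold MSEs: 34.2000.
Divide by k = 4: 34.2000/4 = 8.5500.

8.5500


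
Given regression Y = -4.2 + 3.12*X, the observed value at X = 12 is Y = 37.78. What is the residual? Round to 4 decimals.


Compute yhat = -4.2 + (3.12)(12) = 33.2400.
Residual = actual - predicted = 37.78 - 33.2400 = 4.5400.

4.5400


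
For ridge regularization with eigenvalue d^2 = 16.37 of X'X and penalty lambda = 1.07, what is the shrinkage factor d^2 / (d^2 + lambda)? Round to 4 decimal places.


Denominator = d^2 + lambda = 16.37 + 1.07 = 17.4400.
Shrinkage = 16.37 / 17.4400 = 0.9386.

0.9386


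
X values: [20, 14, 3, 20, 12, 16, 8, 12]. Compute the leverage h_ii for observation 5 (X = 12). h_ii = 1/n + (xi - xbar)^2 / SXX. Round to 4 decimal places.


n = 8, xbar = 13.1250.
SXX = sum((xi - xbar)^2) = 234.8750.
h = 1/8 + (12 - 13.1250)^2 / 234.8750 = 0.1304.

0.1304


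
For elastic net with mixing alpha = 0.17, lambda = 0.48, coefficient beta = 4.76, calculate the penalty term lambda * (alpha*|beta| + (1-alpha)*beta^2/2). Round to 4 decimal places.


L1 component = 0.17 * |4.76| = 0.8092.
L2 component = 0.83 * 4.76^2 / 2 = 9.4029.
Penalty = 0.48 * (0.8092 + 9.4029) = 0.48 * 10.2121 = 4.9018.

4.9018


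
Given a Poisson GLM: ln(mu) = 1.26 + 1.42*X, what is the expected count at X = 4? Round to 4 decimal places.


Linear predictor: eta = 1.26 + (1.42)(4) = 6.9400.
Expected count: mu = exp(6.9400) = 1032.7702.

1032.7702


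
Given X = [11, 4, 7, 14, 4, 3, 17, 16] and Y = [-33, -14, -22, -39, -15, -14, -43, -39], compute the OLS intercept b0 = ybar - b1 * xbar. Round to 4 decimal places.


The slope is b1 = -2.1543.
Sample means are xbar = 9.5000 and ybar = -27.3750.
Intercept: b0 = -27.3750 - (-2.1543)(9.5000) = -6.9087.

-6.9087


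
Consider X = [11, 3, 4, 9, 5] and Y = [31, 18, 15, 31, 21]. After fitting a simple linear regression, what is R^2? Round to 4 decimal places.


The fitted line is Y = 10.1017 + 2.0466*X.
SSres = 23.0975, SStot = 220.8000.
R^2 = 1 - SSres/SStot = 0.8954.

0.8954


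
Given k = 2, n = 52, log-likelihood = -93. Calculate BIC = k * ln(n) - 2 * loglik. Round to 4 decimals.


k * ln(n) = 2 * ln(52) = 2 * 3.951244 = 7.902488.
-2 * loglik = -2 * (-93) = 186.
BIC = 7.902488 + 186 = 193.902488, which rounds to 193.9025.

193.9025


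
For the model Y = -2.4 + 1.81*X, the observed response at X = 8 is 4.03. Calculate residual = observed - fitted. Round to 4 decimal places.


Predicted = -2.4 + 1.81 * 8 = 12.0800.
Residual = 4.03 - 12.0800 = -8.0500.

-8.0500


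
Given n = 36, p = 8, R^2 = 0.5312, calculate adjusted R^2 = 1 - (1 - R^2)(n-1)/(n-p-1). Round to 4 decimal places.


Using the formula:
(1 - 0.5312) = 0.4688.
Multiply by 35/27: 0.4688 * 35 = 16.4080, then 16.4080 / 27 = 0.6077.
Adj R^2 = 1 - 0.6077 = 0.3923.

0.3923


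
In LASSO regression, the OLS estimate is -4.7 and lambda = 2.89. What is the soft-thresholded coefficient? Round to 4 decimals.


|beta_OLS| = 4.7.
lambda = 2.89.
Since |beta| > lambda, coefficient = sign(beta)*(|beta| - lambda) = -1.8100.
Result = -1.8100.

-1.8100


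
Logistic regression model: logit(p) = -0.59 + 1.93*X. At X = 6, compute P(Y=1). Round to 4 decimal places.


z = -0.59 + 1.93 * 6 = 10.9900.
Sigmoid: P = 1 / (1 + exp(-10.9900)) = 1.0000.

1.0000


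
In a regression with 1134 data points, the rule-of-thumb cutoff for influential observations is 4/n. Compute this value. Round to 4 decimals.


Using the rule of thumb:
Threshold = 4 / 1134 = 0.0035.

0.0035


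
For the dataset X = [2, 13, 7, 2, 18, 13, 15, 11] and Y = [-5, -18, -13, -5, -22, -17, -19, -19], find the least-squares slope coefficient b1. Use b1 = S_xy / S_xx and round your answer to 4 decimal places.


The sample means are xbar = 10.1250 and ybar = -14.7500.
Compute S_xx = 244.8750 and S_xy = -261.2500.
Slope b1 = S_xy / S_xx = -261.2500 / 244.8750 = -1.0669.

-1.0669


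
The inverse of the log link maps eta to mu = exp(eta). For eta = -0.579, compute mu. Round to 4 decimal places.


Apply the inverse link:
mu = e^-0.579 = 0.5605.

0.5605


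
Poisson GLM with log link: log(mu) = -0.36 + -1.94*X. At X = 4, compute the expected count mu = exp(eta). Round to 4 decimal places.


Compute eta = -0.36 + -1.94 * 4 = -8.1200.
Apply inverse link: mu = e^-8.1200 = 0.0003.

0.0003


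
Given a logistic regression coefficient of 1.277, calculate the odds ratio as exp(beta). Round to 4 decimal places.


Odds ratio = exp(beta) = exp(1.277).
= 3.5859.

3.5859


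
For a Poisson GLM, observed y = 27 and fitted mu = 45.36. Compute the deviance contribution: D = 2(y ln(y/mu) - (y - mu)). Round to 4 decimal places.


First: ln(27/45.36) = -0.518794.
Then: 27 * -0.518794 = -14.007438.
y - mu = 27 - 45.36 = -18.36.
D = 2(-14.007438 - -18.36) = 8.705124, which rounds to 8.7051.

8.7051


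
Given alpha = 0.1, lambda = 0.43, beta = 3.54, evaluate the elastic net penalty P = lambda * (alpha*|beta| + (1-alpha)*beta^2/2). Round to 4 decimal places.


Compute:
L1 = 0.1 * 3.54 = 0.3540.
L2 = 0.9 * 3.54^2 / 2 = 5.6392.
Penalty = 0.43 * (0.3540 + 5.6392) = 2.5771.

2.5771


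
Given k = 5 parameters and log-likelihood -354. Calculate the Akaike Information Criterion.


AIC = 2k - 2*loglik = 2(5) - 2(-354).
= 10 + 708 = 718.

718


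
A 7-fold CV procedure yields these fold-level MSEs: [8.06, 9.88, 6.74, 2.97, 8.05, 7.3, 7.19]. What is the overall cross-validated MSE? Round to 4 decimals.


Sum of fold MSEs = 50.1900.
Average = 50.1900 / 7 = 7.1700.

7.1700


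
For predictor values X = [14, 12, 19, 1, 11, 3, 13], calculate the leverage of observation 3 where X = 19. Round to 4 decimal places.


n = 7, xbar = 10.4286.
SXX = sum((xi - xbar)^2) = 239.7143.
h = 1/7 + (19 - 10.4286)^2 / 239.7143 = 0.4493.

0.4493


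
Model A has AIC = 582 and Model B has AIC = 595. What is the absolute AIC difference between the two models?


Compute |582 - 595| = 13.
Model A has the smaller AIC.

13


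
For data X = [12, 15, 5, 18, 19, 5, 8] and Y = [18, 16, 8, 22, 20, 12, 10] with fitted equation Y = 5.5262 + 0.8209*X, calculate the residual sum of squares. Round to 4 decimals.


For each point, residual = actual - predicted.
Residuals: [2.6230, -1.8397, -1.6307, 1.6976, -1.1233, 2.3693, -2.0934].
Sum of squared residuals = 27.0634.

27.0634


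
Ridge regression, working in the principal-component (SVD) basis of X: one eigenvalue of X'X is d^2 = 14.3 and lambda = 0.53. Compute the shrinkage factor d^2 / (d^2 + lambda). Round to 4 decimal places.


d^2 + lambda = 14.3 + 0.53 = 14.8300.
Shrinkage factor = 14.3/14.8300 = 0.9643.

0.9643


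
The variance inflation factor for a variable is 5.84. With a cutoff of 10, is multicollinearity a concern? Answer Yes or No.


Compare VIF = 5.84 to the threshold of 10.
5.84 < 10, so the answer is No.

No


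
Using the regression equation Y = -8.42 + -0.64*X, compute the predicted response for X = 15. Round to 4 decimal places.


Plug X = 15 into Y = -8.42 + -0.64*X:
Y = -8.42 + -9.6000 = -18.0200.

-18.0200


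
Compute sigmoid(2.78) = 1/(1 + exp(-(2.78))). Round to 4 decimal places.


exp(-2.7800) = 0.0620.
1 + exp(-z) = 1.0620.
sigmoid = 1/1.0620 = 0.9416.

0.9416


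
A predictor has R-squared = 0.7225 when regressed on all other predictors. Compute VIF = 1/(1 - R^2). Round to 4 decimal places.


Denominator: 1 - 0.7225 = 0.2775.
VIF = 1 / 0.2775 = 3.6036.

3.6036


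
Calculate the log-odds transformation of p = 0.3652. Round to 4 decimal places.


1 - p = 0.6348.
p/(1-p) = 0.5753.
logit = ln(0.5753) = -0.5529.

-0.5529


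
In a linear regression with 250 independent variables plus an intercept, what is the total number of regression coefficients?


Each predictor gets one coefficient, plus one intercept.
Total parameters = 250 + 1 = 251.

251


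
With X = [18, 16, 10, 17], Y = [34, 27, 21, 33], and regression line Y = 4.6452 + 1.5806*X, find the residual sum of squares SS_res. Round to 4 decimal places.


Compute predicted values, then residuals = yi - yhat_i.
Residuals: [0.9040, -2.9348, 0.5488, 1.4846].
SSres = sum(residual^2) = 11.9355.

11.9355


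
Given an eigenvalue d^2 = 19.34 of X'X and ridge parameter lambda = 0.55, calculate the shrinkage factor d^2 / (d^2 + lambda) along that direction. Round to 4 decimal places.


Compute the denominator: 19.34 + 0.55 = 19.8900.
Shrinkage factor = 19.34 / 19.8900 = 0.9723.

0.9723


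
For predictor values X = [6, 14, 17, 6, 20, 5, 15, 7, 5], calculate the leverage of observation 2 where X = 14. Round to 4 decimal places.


Compute xbar = 10.5556 with n = 9 observations.
SXX = 278.2222.
Leverage = 1/9 + (14 - 10.5556)^2/278.2222 = 0.1538.

0.1538


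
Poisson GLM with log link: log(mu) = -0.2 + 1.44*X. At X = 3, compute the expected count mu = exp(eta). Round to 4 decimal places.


Linear predictor: eta = -0.2 + (1.44)(3) = 4.1200.
Expected count: mu = exp(4.1200) = 61.5592.

61.5592


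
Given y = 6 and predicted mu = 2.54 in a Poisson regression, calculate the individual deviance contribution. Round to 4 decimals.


First: ln(6/2.54) = 0.859595.
Then: 6 * 0.859595 = 5.157570.
y - mu = 6 - 2.54 = 3.46.
D = 2(5.157570 - 3.46) = 3.395140, which rounds to 3.3951.

3.3951


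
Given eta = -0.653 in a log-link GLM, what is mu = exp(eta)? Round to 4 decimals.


The inverse log link gives:
mu = exp(-0.653) = 0.5205.

0.5205


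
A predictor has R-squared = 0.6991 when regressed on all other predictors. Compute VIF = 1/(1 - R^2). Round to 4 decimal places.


Denominator: 1 - 0.6991 = 0.3009.
VIF = 1 / 0.3009 = 3.3234.

3.3234


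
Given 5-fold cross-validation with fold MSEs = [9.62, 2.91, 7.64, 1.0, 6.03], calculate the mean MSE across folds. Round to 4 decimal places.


Add all fold MSEs: 27.2000.
Divide by k = 5: 27.2000/5 = 5.4400.

5.4400


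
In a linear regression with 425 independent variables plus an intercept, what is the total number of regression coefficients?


Total coefficients = number of predictors + 1 (for the intercept).
= 425 + 1 = 426.

426


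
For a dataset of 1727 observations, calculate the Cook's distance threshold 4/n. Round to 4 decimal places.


Cook's distance cutoff = 4/n = 4/1727.
= 0.0023.

0.0023


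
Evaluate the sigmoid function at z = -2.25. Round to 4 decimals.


First, exp(2.2500) = 9.4877.
Then sigma(z) = 1/(1 + 9.4877) = 0.0953.

0.0953


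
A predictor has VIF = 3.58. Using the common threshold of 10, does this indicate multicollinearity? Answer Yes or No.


Check: VIF = 3.58 vs threshold = 10.
Since 3.58 < 10, the answer is No.

No


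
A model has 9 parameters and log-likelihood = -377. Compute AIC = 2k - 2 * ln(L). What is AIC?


AIC = 2*9 - 2*(-377).
= 18 + 754 = 772.

772


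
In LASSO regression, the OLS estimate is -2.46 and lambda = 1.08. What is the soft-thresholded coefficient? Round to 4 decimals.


|beta_OLS| = 2.46.
lambda = 1.08.
Since |beta| > lambda, coefficient = sign(beta)*(|beta| - lambda) = -1.3800.
Result = -1.3800.

-1.3800


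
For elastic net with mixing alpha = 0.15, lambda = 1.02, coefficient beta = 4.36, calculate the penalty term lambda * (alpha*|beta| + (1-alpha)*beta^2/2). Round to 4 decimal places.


L1 component = 0.15 * |4.36| = 0.6540.
L2 component = 0.85 * 4.36^2 / 2 = 8.0791.
Penalty = 1.02 * (0.6540 + 8.0791) = 1.02 * 8.7331 = 8.9077.

8.9077


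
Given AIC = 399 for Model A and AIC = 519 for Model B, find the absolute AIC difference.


|AIC_A - AIC_B| = |399 - 519| = 120.
Model A is preferred (lower AIC).

120


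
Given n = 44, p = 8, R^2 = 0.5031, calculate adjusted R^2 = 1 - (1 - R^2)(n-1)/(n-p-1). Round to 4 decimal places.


Using the formula:
(1 - 0.5031) = 0.4969.
Multiply by 43/35: 0.4969 * 43 = 21.3667, then 21.3667 / 35 = 0.6105.
Adj R^2 = 1 - 0.6105 = 0.3895.

0.3895


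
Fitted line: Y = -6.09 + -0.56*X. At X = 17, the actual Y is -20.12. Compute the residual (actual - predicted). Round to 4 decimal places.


Compute yhat = -6.09 + (-0.56)(17) = -15.6100.
Residual = actual - predicted = -20.12 - -15.6100 = -4.5100.

-4.5100


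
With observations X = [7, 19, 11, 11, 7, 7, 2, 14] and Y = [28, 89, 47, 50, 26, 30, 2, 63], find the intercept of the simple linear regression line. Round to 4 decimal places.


The slope is b1 = 5.0963.
Sample means are xbar = 9.7500 and ybar = 41.8750.
Intercept: b0 = 41.8750 - (5.0963)(9.7500) = -7.8140.

-7.8140


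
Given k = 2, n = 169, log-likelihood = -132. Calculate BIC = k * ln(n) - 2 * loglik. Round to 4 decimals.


ln(169) = 5.129899.
k * ln(n) = 2 * 5.129899 = 10.259798.
-2L = 264.
BIC = 10.259798 + 264 = 274.259798, which rounds to 274.2598.

274.2598


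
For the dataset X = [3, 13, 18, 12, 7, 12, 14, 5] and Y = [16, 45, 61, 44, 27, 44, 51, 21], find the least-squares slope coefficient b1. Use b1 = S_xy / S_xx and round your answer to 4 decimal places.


Calculate xbar = 10.5000, ybar = 38.6250.
S_xx = 178.0000, S_xy = 550.5000.
Using b1 = S_xy / S_xx = 550.5000 / 178.0000, we get b1 = 3.0927.

3.0927


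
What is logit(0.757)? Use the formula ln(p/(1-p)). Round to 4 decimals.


The odds are p/(1-p) = 0.757 / 0.243 = 3.1152.
logit(p) = ln(3.1152) = 1.1363.

1.1363


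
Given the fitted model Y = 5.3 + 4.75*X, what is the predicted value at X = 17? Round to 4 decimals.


Predicted value:
Y = 5.3 + (4.75)(17) = 5.3 + 80.7500 = 86.0500.

86.0500


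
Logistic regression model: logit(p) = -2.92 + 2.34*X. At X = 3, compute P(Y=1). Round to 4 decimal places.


Compute z = -2.92 + (2.34)(3) = 4.1000.
exp(-z) = 0.0166.
P = 1/(1 + 0.0166) = 0.9837.

0.9837


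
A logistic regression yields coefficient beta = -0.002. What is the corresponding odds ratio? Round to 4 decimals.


exp(-0.002) = 0.9980.
So the odds ratio is 0.9980.

0.9980


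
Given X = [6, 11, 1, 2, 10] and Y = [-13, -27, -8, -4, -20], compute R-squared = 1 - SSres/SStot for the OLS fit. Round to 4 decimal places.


Fit the OLS line: b0 = -2.7659, b1 = -1.9390.
SSres = 32.8951.
SStot = 341.2000.
R^2 = 1 - 32.8951/341.2000 = 0.9036.

0.9036


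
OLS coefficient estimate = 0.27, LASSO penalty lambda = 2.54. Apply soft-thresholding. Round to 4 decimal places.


|beta_OLS| = 0.27.
lambda = 2.54.
Since |beta| <= lambda, the coefficient is set to 0.
Result = 0.0000.

0.0000


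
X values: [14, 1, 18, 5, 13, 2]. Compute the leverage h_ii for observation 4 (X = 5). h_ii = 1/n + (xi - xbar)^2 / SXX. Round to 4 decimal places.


Compute xbar = 8.8333 with n = 6 observations.
SXX = 250.8333.
Leverage = 1/6 + (5 - 8.8333)^2/250.8333 = 0.2252.

0.2252


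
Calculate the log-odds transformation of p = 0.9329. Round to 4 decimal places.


1 - p = 0.0671.
p/(1-p) = 13.9031.
logit = ln(13.9031) = 2.6321.

2.6321


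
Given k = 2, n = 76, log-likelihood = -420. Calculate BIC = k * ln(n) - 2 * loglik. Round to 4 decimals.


k * ln(n) = 2 * ln(76) = 2 * 4.330733 = 8.661466.
-2 * loglik = -2 * (-420) = 840.
BIC = 8.661466 + 840 = 848.661466, which rounds to 848.6615.

848.6615


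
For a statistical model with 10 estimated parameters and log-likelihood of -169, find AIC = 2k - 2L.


AIC = 2*10 - 2*(-169).
= 20 + 338 = 358.

358


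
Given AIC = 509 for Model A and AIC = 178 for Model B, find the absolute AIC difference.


|AIC_A - AIC_B| = |509 - 178| = 331.
Model B is preferred (lower AIC).

331


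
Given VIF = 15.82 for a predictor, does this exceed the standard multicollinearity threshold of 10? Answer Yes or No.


Compare VIF = 15.82 to the threshold of 10.
15.82 >= 10, so the answer is Yes.

Yes


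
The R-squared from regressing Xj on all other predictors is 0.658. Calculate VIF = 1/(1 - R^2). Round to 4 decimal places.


Using VIF = 1/(1 - R^2_j):
1 - 0.658 = 0.342.
VIF = 2.9240.

2.9240


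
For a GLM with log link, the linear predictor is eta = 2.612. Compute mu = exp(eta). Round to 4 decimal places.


mu = exp(eta) = exp(2.612).
= 13.6263.

13.6263


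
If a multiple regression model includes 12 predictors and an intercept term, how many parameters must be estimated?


Each predictor gets one coefficient, plus one intercept.
Total parameters = 12 + 1 = 13.

13


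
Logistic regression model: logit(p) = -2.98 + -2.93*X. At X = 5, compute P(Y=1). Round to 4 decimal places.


Linear predictor: z = -2.98 + -2.93 * 5 = -17.6300.
P = 1/(1 + exp(17.6300)) = 1/(1 + 45353594.8317) = 0.0000.

0.0000


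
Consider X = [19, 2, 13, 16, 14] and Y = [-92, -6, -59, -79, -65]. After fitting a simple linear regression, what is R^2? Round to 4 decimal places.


Fit the OLS line: b0 = 4.8897, b1 = -5.0851.
SSres = 13.5911.
SStot = 4326.8000.
R^2 = 1 - 13.5911/4326.8000 = 0.9969.

0.9969


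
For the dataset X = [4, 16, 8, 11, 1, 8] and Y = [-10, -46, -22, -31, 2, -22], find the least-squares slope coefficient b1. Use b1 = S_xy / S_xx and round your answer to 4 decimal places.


Calculate xbar = 8.0000, ybar = -21.5000.
S_xx = 138.0000, S_xy = -435.0000.
Using b1 = S_xy / S_xx = -435.0000 / 138.0000, we get b1 = -3.1522.

-3.1522


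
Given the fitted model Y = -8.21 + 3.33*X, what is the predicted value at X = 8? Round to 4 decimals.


Predicted value:
Y = -8.21 + (3.33)(8) = -8.21 + 26.6400 = 18.4300.

18.4300


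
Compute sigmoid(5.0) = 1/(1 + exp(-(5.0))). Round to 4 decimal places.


exp(-5.0000) = 0.0067.
1 + exp(-z) = 1.0067.
sigmoid = 1/1.0067 = 0.9933.

0.9933


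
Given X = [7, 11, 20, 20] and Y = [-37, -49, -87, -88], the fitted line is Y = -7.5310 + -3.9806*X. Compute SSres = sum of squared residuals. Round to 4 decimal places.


For each point, residual = actual - predicted.
Residuals: [-1.6048, 2.3176, 0.1430, -0.8570].
Sum of squared residuals = 8.7016.

8.7016
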